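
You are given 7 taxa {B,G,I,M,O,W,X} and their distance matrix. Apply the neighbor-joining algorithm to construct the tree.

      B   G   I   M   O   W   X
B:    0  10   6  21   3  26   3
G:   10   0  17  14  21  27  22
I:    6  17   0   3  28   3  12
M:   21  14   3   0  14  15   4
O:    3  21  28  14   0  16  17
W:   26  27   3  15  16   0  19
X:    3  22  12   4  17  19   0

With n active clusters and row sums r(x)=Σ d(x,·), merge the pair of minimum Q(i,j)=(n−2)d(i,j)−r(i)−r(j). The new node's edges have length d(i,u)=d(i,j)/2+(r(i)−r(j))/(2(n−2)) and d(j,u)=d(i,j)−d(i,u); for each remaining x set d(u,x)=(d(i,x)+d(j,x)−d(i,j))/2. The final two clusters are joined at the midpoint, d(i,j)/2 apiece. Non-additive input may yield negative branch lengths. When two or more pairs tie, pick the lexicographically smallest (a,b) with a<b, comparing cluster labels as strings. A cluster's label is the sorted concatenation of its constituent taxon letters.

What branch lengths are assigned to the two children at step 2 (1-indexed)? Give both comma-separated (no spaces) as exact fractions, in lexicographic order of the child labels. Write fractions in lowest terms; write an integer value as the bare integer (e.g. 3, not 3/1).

step 1: merge (I,W) at d=3, Q=-160; branch lengths I→-11/5, W→26/5; new cluster IW
  updated: d(B,IW)=29/2, d(G,IW)=41/2, d(IW,M)=15/2, d(IW,O)=41/2, d(IW,X)=14
step 2: merge (B,O) at d=3, Q=-115; branch lengths B→-3/2, O→9/2; new cluster BO
  updated: d(BO,G)=14, d(BO,IW)=16, d(BO,M)=16, d(BO,X)=17/2
step 3: merge (BO,G) at d=14, Q=-83; branch lengths BO→13/3, G→29/3; new cluster BGO
  updated: d(BGO,IW)=45/4, d(BGO,M)=8, d(BGO,X)=33/4
step 4: merge (BGO,IW) at d=45/4, Q=-151/4; branch lengths BGO→69/16, IW→111/16; new cluster BGIOW
  updated: d(BGIOW,M)=17/8, d(BGIOW,X)=11/2
step 5: merge (BGIOW,M) at d=17/8, Q=-93/8; branch lengths BGIOW→29/16, M→5/16; new cluster BGIMOW
  updated: d(BGIMOW,X)=59/16
step 6: merge (BGIMOW,X) at d=59/16; branch lengths BGIMOW→59/32, X→59/32; new cluster BGIMOWX
final tree: (((((B:-3/2,O:9/2):13/3,G:29/3):69/16,(I:-11/5,W:26/5):111/16):29/16,M:5/16):59/32,X:59/32)
total length: 593/16

-3/2,9/2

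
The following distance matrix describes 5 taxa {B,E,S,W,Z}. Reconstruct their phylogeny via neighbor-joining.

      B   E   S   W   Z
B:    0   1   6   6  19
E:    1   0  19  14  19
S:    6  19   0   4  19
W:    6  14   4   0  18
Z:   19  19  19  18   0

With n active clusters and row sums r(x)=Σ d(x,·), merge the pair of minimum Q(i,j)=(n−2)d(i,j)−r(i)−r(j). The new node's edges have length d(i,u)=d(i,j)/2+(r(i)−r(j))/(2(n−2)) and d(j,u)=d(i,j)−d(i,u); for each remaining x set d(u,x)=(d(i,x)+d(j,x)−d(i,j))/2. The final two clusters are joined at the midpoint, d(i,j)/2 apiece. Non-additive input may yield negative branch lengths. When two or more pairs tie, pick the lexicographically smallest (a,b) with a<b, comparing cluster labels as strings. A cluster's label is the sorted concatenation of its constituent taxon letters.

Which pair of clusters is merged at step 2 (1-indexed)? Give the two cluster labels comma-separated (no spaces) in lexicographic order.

BE,Z

1. join B+E (d=1, Q=-82) ⇒ BE; edges |B|=-3, |E|=4
  updated: d(BE,S)=12, d(BE,W)=19/2, d(BE,Z)=37/2
2. join BE+Z (d=37/2, Q=-117/2) ⇒ BEZ; edges |BE|=43/8, |Z|=105/8
  updated: d(BEZ,S)=25/4, d(BEZ,W)=9/2
3. join BEZ+S (d=25/4, Q=-59/4) ⇒ BESZ; edges |BEZ|=27/8, |S|=23/8
  updated: d(BESZ,W)=9/8
4. join BESZ+W (d=9/8) ⇒ BESWZ; edges |BESZ|=9/16, |W|=9/16
final tree: ((((B:-3,E:4):43/8,Z:105/8):27/8,S:23/8):9/16,W:9/16)
total length: 215/8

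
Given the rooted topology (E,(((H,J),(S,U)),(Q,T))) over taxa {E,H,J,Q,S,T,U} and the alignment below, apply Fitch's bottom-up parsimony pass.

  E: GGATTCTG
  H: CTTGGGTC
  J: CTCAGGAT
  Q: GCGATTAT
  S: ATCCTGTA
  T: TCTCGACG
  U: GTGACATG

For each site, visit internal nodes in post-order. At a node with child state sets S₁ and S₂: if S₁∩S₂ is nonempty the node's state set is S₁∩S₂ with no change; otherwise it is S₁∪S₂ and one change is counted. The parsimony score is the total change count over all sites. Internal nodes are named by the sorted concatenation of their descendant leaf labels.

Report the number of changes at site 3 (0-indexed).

site 0, node HJ: H={C} ∩ J={C} → {C} (+0)
site 0, node SU: S={A} ∪ U={G} → {A,G} (+1)
site 0, node HJSU: HJ={C} ∪ SU={A,G} → {A,C,G} (+1)
site 0, node QT: Q={G} ∪ T={T} → {G,T} (+1)
site 0, node HJQSTU: HJSU={A,C,G} ∩ QT={G,T} → {G} (+0)
site 0, node EHJQSTU: E={G} ∩ HJQSTU={G} → {G} (+0)
site 1, node HJ: H={T} ∩ J={T} → {T} (+0)
site 1, node SU: S={T} ∩ U={T} → {T} (+0)
site 1, node HJSU: HJ={T} ∩ SU={T} → {T} (+0)
site 1, node QT: Q={C} ∩ T={C} → {C} (+0)
site 1, node HJQSTU: HJSU={T} ∪ QT={C} → {C,T} (+1)
site 1, node EHJQSTU: E={G} ∪ HJQSTU={C,T} → {C,G,T} (+1)
site 2, node HJ: H={T} ∪ J={C} → {C,T} (+1)
site 2, node SU: S={C} ∪ U={G} → {C,G} (+1)
site 2, node HJSU: HJ={C,T} ∩ SU={C,G} → {C} (+0)
site 2, node QT: Q={G} ∪ T={T} → {G,T} (+1)
site 2, node HJQSTU: HJSU={C} ∪ QT={G,T} → {C,G,T} (+1)
site 2, node EHJQSTU: E={A} ∪ HJQSTU={C,G,T} → {A,C,G,T} (+1)
site 3, node HJ: H={G} ∪ J={A} → {A,G} (+1)
site 3, node SU: S={C} ∪ U={A} → {A,C} (+1)
site 3, node HJSU: HJ={A,G} ∩ SU={A,C} → {A} (+0)
site 3, node QT: Q={A} ∪ T={C} → {A,C} (+1)
site 3, node HJQSTU: HJSU={A} ∩ QT={A,C} → {A} (+0)
site 3, node EHJQSTU: E={T} ∪ HJQSTU={A} → {A,T} (+1)
site 4, node HJ: H={G} ∩ J={G} → {G} (+0)
site 4, node SU: S={T} ∪ U={C} → {C,T} (+1)
site 4, node HJSU: HJ={G} ∪ SU={C,T} → {C,G,T} (+1)
site 4, node QT: Q={T} ∪ T={G} → {G,T} (+1)
site 4, node HJQSTU: HJSU={C,G,T} ∩ QT={G,T} → {G,T} (+0)
site 4, node EHJQSTU: E={T} ∩ HJQSTU={G,T} → {T} (+0)
site 5, node HJ: H={G} ∩ J={G} → {G} (+0)
site 5, node SU: S={G} ∪ U={A} → {A,G} (+1)
site 5, node HJSU: HJ={G} ∩ SU={A,G} → {G} (+0)
site 5, node QT: Q={T} ∪ T={A} → {A,T} (+1)
site 5, node HJQSTU: HJSU={G} ∪ QT={A,T} → {A,G,T} (+1)
site 5, node EHJQSTU: E={C} ∪ HJQSTU={A,G,T} → {A,C,G,T} (+1)
site 6, node HJ: H={T} ∪ J={A} → {A,T} (+1)
site 6, node SU: S={T} ∩ U={T} → {T} (+0)
site 6, node HJSU: HJ={A,T} ∩ SU={T} → {T} (+0)
site 6, node QT: Q={A} ∪ T={C} → {A,C} (+1)
site 6, node HJQSTU: HJSU={T} ∪ QT={A,C} → {A,C,T} (+1)
site 6, node EHJQSTU: E={T} ∩ HJQSTU={A,C,T} → {T} (+0)
site 7, node HJ: H={C} ∪ J={T} → {C,T} (+1)
site 7, node SU: S={A} ∪ U={G} → {A,G} (+1)
site 7, node HJSU: HJ={C,T} ∪ SU={A,G} → {A,C,G,T} (+1)
site 7, node QT: Q={T} ∪ T={G} → {G,T} (+1)
site 7, node HJQSTU: HJSU={A,C,G,T} ∩ QT={G,T} → {G,T} (+0)
site 7, node EHJQSTU: E={G} ∩ HJQSTU={G,T} → {G} (+0)
per-site changes: [3, 2, 5, 4, 3, 4, 3, 4]; total = 28

4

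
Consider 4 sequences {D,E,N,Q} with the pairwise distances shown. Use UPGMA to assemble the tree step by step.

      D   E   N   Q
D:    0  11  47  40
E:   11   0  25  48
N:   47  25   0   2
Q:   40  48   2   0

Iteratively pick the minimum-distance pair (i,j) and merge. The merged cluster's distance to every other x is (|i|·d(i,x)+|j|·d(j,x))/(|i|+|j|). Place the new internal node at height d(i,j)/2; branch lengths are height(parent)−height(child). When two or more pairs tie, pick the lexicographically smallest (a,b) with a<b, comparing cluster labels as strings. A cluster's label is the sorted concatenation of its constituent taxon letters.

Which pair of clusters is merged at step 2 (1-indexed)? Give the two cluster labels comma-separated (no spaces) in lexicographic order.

D,E

iteration 1: select N,Q (d=2); attach at lengths (1, 1); label the merged cluster NQ
  updated: d(D,NQ)=87/2, d(E,NQ)=73/2
iteration 2: select D,E (d=11); attach at lengths (11/2, 11/2); label the merged cluster DE
  updated: d(DE,NQ)=40
iteration 3: select DE,NQ (d=40); attach at lengths (29/2, 19); label the merged cluster DENQ
final tree: ((D:11/2,E:11/2):29/2,(N:1,Q:1):19)
total length: 93/2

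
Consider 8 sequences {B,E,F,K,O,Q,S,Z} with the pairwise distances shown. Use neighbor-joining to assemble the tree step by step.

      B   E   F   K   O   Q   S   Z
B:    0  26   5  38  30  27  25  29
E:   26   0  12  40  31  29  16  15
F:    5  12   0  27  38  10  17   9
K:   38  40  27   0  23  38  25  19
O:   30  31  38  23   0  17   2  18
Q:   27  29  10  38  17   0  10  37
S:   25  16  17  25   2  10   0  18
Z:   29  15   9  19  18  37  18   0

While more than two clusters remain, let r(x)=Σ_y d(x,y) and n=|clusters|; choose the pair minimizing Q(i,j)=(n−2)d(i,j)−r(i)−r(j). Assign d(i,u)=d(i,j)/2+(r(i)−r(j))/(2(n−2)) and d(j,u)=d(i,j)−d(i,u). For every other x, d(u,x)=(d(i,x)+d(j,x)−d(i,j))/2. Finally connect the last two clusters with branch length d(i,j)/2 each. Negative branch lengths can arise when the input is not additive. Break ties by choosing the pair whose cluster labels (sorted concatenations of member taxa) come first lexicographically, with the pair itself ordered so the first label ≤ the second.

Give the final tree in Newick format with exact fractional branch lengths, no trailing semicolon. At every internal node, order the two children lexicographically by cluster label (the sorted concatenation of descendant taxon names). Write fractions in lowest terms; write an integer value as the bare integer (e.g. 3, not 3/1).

iteration 1: select B,F (d=5, Q=-268); attach at lengths (23/3, -8/3); label the merged cluster BF
  updated: d(BF,E)=33/2, d(BF,K)=30, d(BF,O)=63/2, d(BF,Q)=16, d(BF,S)=37/2, d(BF,Z)=33/2
iteration 2: select K,Z (d=19, Q=-407/2); attach at lengths (293/20, 87/20); label the merged cluster KZ
  updated: d(BF,KZ)=55/4, d(E,KZ)=18, d(KZ,O)=11, d(KZ,Q)=28, d(KZ,S)=12
iteration 3: select O,S (d=2, Q=-143); attach at lengths (21/4, -13/4); label the merged cluster OS
  updated: d(BF,OS)=24, d(E,OS)=45/2, d(KZ,OS)=21/2, d(OS,Q)=25/2
iteration 4: select OS,Q (d=25/2, Q=-235/2); attach at lengths (43/12, 107/12); label the merged cluster OQS
  updated: d(BF,OQS)=55/4, d(E,OQS)=39/2, d(KZ,OQS)=13
iteration 5: select BF,E (d=33/2, Q=-65); attach at lengths (23/4, 43/4); label the merged cluster BEF
  updated: d(BEF,KZ)=61/8, d(BEF,OQS)=67/8
iteration 6: select BEF,KZ (d=61/8, Q=-29); attach at lengths (3/2, 49/8); label the merged cluster BEFKZ
  updated: d(BEFKZ,OQS)=55/8
iteration 7: select BEFKZ,OQS (d=55/8); attach at lengths (55/16, 55/16); label the merged cluster BEFKOQSZ
final tree: ((((B:23/3,F:-8/3):23/4,E:43/4):3/2,(K:293/20,Z:87/20):49/8):55/16,((O:21/4,S:-13/4):43/12,Q:107/12):55/16)
total length: 139/2

((((B:23/3,F:-8/3):23/4,E:43/4):3/2,(K:293/20,Z:87/20):49/8):55/16,((O:21/4,S:-13/4):43/12,Q:107/12):55/16)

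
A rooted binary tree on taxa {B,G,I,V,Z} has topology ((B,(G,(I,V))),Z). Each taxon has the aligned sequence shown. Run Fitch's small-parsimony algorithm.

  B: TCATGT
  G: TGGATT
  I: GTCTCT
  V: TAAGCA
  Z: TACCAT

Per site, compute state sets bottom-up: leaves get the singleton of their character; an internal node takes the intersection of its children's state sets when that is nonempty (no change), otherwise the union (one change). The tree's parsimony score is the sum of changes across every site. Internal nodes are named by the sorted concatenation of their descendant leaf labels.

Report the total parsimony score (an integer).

14

site 0, node IV: I={G} ∪ V={T} → {G,T} (+1)
site 0, node GIV: G={T} ∩ IV={G,T} → {T} (+0)
site 0, node BGIV: B={T} ∩ GIV={T} → {T} (+0)
site 0, node BGIVZ: BGIV={T} ∩ Z={T} → {T} (+0)
site 1, node IV: I={T} ∪ V={A} → {A,T} (+1)
site 1, node GIV: G={G} ∪ IV={A,T} → {A,G,T} (+1)
site 1, node BGIV: B={C} ∪ GIV={A,G,T} → {A,C,G,T} (+1)
site 1, node BGIVZ: BGIV={A,C,G,T} ∩ Z={A} → {A} (+0)
site 2, node IV: I={C} ∪ V={A} → {A,C} (+1)
site 2, node GIV: G={G} ∪ IV={A,C} → {A,C,G} (+1)
site 2, node BGIV: B={A} ∩ GIV={A,C,G} → {A} (+0)
site 2, node BGIVZ: BGIV={A} ∪ Z={C} → {A,C} (+1)
site 3, node IV: I={T} ∪ V={G} → {G,T} (+1)
site 3, node GIV: G={A} ∪ IV={G,T} → {A,G,T} (+1)
site 3, node BGIV: B={T} ∩ GIV={A,G,T} → {T} (+0)
site 3, node BGIVZ: BGIV={T} ∪ Z={C} → {C,T} (+1)
site 4, node IV: I={C} ∩ V={C} → {C} (+0)
site 4, node GIV: G={T} ∪ IV={C} → {C,T} (+1)
site 4, node BGIV: B={G} ∪ GIV={C,T} → {C,G,T} (+1)
site 4, node BGIVZ: BGIV={C,G,T} ∪ Z={A} → {A,C,G,T} (+1)
site 5, node IV: I={T} ∪ V={A} → {A,T} (+1)
site 5, node GIV: G={T} ∩ IV={A,T} → {T} (+0)
site 5, node BGIV: B={T} ∩ GIV={T} → {T} (+0)
site 5, node BGIVZ: BGIV={T} ∩ Z={T} → {T} (+0)
per-site changes: [1, 3, 3, 3, 3, 1]; total = 14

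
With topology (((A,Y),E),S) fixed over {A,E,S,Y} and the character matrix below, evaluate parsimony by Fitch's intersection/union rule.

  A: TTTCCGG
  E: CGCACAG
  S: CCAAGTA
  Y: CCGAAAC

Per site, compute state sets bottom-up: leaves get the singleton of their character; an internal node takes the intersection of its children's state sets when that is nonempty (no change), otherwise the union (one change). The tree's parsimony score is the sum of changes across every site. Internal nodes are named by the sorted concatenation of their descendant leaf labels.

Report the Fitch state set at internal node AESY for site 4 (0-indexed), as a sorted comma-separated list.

[col 0] AY: children A:{T}, Y:{C} ∪→ {C,T}; cost 1
[col 0] AEY: children AY:{C,T}, E:{C} ∩→ {C}; cost 0
[col 0] AESY: children AEY:{C}, S:{C} ∩→ {C}; cost 0
[col 1] AY: children A:{T}, Y:{C} ∪→ {C,T}; cost 1
[col 1] AEY: children AY:{C,T}, E:{G} ∪→ {C,G,T}; cost 1
[col 1] AESY: children AEY:{C,G,T}, S:{C} ∩→ {C}; cost 0
[col 2] AY: children A:{T}, Y:{G} ∪→ {G,T}; cost 1
[col 2] AEY: children AY:{G,T}, E:{C} ∪→ {C,G,T}; cost 1
[col 2] AESY: children AEY:{C,G,T}, S:{A} ∪→ {A,C,G,T}; cost 1
[col 3] AY: children A:{C}, Y:{A} ∪→ {A,C}; cost 1
[col 3] AEY: children AY:{A,C}, E:{A} ∩→ {A}; cost 0
[col 3] AESY: children AEY:{A}, S:{A} ∩→ {A}; cost 0
[col 4] AY: children A:{C}, Y:{A} ∪→ {A,C}; cost 1
[col 4] AEY: children AY:{A,C}, E:{C} ∩→ {C}; cost 0
[col 4] AESY: children AEY:{C}, S:{G} ∪→ {C,G}; cost 1
[col 5] AY: children A:{G}, Y:{A} ∪→ {A,G}; cost 1
[col 5] AEY: children AY:{A,G}, E:{A} ∩→ {A}; cost 0
[col 5] AESY: children AEY:{A}, S:{T} ∪→ {A,T}; cost 1
[col 6] AY: children A:{G}, Y:{C} ∪→ {C,G}; cost 1
[col 6] AEY: children AY:{C,G}, E:{G} ∩→ {G}; cost 0
[col 6] AESY: children AEY:{G}, S:{A} ∪→ {A,G}; cost 1
per-site changes: [1, 2, 3, 1, 2, 2, 2]; total = 13

C,G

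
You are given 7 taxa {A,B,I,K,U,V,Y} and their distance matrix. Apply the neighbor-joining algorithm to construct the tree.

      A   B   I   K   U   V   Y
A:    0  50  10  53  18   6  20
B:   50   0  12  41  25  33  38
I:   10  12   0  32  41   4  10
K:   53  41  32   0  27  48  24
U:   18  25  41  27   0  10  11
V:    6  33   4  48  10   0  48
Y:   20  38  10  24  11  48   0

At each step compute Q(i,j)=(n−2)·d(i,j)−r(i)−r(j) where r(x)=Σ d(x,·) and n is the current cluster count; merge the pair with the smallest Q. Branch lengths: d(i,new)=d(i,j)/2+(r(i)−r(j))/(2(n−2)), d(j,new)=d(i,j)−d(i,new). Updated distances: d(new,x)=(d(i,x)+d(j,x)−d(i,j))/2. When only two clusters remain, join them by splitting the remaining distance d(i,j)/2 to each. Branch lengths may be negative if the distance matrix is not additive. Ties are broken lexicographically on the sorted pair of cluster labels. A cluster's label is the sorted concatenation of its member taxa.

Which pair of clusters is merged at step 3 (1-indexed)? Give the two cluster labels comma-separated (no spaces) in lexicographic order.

AIV,B

1. join A+V (d=6, Q=-276) ⇒ AV; edges |A|=19/5, |V|=11/5
  updated: d(AV,B)=77/2, d(AV,I)=4, d(AV,K)=95/2, d(AV,U)=11, d(AV,Y)=31
2. join AV+I (d=4, Q=-215) ⇒ AIV; edges |AV|=49/8, |I|=-17/8
  updated: d(AIV,B)=93/4, d(AIV,K)=151/4, d(AIV,U)=24, d(AIV,Y)=37/2
3. join AIV+B (d=93/4, Q=-161) ⇒ ABIV; edges |AIV|=23/3, |B|=187/12
  updated: d(ABIV,K)=111/4, d(ABIV,U)=103/8, d(ABIV,Y)=133/8
4. join ABIV+U (d=103/8, Q=-659/8) ⇒ ABIUV; edges |ABIV|=257/32, |U|=155/32
  updated: d(ABIUV,K)=335/16, d(ABIUV,Y)=59/8
5. join ABIUV+K (d=335/16, Q=-837/16) ⇒ ABIKUV; edges |ABIUV|=69/32, |K|=601/32
  updated: d(ABIKUV,Y)=167/32
6. join ABIKUV+Y (d=167/32) ⇒ ABIKUVY; edges |ABIKUV|=167/64, |Y|=167/64
final tree: ((((((A:19/5,V:11/5):49/8,I:-17/8):23/3,B:187/12):257/32,U:155/32):69/32,K:601/32):167/64,Y:167/64)
total length: 2313/32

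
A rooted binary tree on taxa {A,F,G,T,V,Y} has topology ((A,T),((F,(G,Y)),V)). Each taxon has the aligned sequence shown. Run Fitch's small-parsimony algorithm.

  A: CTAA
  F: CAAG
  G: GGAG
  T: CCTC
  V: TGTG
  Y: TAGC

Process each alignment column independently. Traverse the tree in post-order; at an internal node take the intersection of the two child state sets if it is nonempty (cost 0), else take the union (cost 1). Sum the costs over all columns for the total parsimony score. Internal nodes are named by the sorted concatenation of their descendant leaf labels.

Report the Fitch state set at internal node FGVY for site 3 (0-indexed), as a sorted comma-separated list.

G

AT@0: {C} ∩ {C} = {C} (intersection, +0)
GY@0: {G} ∪ {T} = {G,T} (union, +1)
FGY@0: {C} ∪ {G,T} = {C,G,T} (union, +1)
FGVY@0: {C,G,T} ∩ {T} = {T} (intersection, +0)
AFGTVY@0: {C} ∪ {T} = {C,T} (union, +1)
AT@1: {T} ∪ {C} = {C,T} (union, +1)
GY@1: {G} ∪ {A} = {A,G} (union, +1)
FGY@1: {A} ∩ {A,G} = {A} (intersection, +0)
FGVY@1: {A} ∪ {G} = {A,G} (union, +1)
AFGTVY@1: {C,T} ∪ {A,G} = {A,C,G,T} (union, +1)
AT@2: {A} ∪ {T} = {A,T} (union, +1)
GY@2: {A} ∪ {G} = {A,G} (union, +1)
FGY@2: {A} ∩ {A,G} = {A} (intersection, +0)
FGVY@2: {A} ∪ {T} = {A,T} (union, +1)
AFGTVY@2: {A,T} ∩ {A,T} = {A,T} (intersection, +0)
AT@3: {A} ∪ {C} = {A,C} (union, +1)
GY@3: {G} ∪ {C} = {C,G} (union, +1)
FGY@3: {G} ∩ {C,G} = {G} (intersection, +0)
FGVY@3: {G} ∩ {G} = {G} (intersection, +0)
AFGTVY@3: {A,C} ∪ {G} = {A,C,G} (union, +1)
per-site changes: [3, 4, 3, 3]; total = 13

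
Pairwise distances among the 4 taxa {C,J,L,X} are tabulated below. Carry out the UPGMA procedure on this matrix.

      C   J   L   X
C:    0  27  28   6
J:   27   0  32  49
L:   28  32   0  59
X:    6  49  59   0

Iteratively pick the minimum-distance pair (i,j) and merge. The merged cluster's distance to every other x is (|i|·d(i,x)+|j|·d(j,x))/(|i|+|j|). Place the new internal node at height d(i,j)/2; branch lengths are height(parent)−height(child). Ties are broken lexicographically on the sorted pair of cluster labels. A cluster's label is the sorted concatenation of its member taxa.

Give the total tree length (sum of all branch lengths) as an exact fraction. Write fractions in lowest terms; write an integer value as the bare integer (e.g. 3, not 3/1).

iteration 1: select C,X (d=6); attach at lengths (3, 3); label the merged cluster CX
  updated: d(CX,J)=38, d(CX,L)=87/2
iteration 2: select J,L (d=32); attach at lengths (16, 16); label the merged cluster JL
  updated: d(CX,JL)=163/4
iteration 3: select CX,JL (d=163/4); attach at lengths (139/8, 35/8); label the merged cluster CJLX
final tree: ((C:3,X:3):139/8,(J:16,L:16):35/8)
total length: 239/4

239/4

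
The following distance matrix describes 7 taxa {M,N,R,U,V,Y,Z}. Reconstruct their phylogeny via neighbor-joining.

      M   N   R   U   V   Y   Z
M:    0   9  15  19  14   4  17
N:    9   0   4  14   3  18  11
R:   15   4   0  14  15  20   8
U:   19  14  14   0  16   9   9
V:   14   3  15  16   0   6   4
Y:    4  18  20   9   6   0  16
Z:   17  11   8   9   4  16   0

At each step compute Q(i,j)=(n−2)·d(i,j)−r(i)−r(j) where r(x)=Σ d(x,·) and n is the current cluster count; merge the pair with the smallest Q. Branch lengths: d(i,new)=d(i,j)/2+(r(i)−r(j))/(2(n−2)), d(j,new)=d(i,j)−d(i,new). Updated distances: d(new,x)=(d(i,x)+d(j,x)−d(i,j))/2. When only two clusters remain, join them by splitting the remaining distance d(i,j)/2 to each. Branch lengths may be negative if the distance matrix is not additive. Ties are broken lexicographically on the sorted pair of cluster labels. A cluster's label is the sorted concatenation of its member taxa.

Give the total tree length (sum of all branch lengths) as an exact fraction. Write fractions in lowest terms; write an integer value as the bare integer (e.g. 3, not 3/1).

503/16

iteration 1: select M,Y (d=4, Q=-131); attach at lengths (5/2, 3/2); label the merged cluster MY
  updated: d(MY,N)=23/2, d(MY,R)=31/2, d(MY,U)=12, d(MY,V)=8, d(MY,Z)=29/2
iteration 2: select N,R (d=4, Q=-84); attach at lengths (3/8, 29/8); label the merged cluster NR
  updated: d(MY,NR)=23/2, d(NR,U)=12, d(NR,V)=7, d(NR,Z)=15/2
iteration 3: select MY,U (d=12, Q=-59); attach at lengths (11/2, 13/2); label the merged cluster MUY
  updated: d(MUY,NR)=23/4, d(MUY,V)=6, d(MUY,Z)=23/4
iteration 4: select MUY,NR (d=23/4, Q=-105/4); attach at lengths (35/16, 57/16); label the merged cluster MNRUY
  updated: d(MNRUY,V)=29/8, d(MNRUY,Z)=15/4
iteration 5: select MNRUY,V (d=29/8, Q=-91/8); attach at lengths (27/16, 31/16); label the merged cluster MNRUVY
  updated: d(MNRUVY,Z)=33/16
iteration 6: select MNRUVY,Z (d=33/16); attach at lengths (33/32, 33/32); label the merged cluster MNRUVYZ
final tree: (((((M:5/2,Y:3/2):11/2,U:13/2):35/16,(N:3/8,R:29/8):57/16):27/16,V:31/16):33/32,Z:33/32)
total length: 503/16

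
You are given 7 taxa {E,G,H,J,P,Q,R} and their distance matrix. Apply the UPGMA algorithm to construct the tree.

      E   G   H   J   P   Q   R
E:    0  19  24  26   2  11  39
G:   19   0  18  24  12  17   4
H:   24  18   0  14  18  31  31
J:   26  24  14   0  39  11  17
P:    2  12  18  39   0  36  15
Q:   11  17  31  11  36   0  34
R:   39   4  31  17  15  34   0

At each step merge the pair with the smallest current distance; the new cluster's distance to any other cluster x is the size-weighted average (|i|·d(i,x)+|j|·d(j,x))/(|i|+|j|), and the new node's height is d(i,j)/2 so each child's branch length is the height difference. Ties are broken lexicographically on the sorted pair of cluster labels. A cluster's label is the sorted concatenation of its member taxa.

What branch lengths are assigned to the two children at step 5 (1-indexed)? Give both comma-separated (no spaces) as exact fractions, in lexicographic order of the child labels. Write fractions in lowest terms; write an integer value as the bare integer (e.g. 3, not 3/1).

2/3,55/6

1. join E+P (d=2) ⇒ EP; edges |E|=1, |P|=1
  updated: d(EP,G)=31/2, d(EP,H)=21, d(EP,J)=65/2, d(EP,Q)=47/2, d(EP,R)=27
2. join G+R (d=4) ⇒ GR; edges |G|=2, |R|=2
  updated: d(EP,GR)=85/4, d(GR,H)=49/2, d(GR,J)=41/2, d(GR,Q)=51/2
3. join J+Q (d=11) ⇒ JQ; edges |J|=11/2, |Q|=11/2
  updated: d(EP,JQ)=28, d(GR,JQ)=23, d(H,JQ)=45/2
4. join EP+H (d=21) ⇒ EHP; edges |EP|=19/2, |H|=21/2
  updated: d(EHP,GR)=67/3, d(EHP,JQ)=157/6
5. join EHP+GR (d=67/3) ⇒ EGHPR; edges |EHP|=2/3, |GR|=55/6
  updated: d(EGHPR,JQ)=249/10
6. join EGHPR+JQ (d=249/10) ⇒ EGHJPQR; edges |EGHPR|=77/60, |JQ|=139/20
final tree: ((((E:1,P:1):19/2,H:21/2):2/3,(G:2,R:2):55/6):77/60,(J:11/2,Q:11/2):139/20)
total length: 826/15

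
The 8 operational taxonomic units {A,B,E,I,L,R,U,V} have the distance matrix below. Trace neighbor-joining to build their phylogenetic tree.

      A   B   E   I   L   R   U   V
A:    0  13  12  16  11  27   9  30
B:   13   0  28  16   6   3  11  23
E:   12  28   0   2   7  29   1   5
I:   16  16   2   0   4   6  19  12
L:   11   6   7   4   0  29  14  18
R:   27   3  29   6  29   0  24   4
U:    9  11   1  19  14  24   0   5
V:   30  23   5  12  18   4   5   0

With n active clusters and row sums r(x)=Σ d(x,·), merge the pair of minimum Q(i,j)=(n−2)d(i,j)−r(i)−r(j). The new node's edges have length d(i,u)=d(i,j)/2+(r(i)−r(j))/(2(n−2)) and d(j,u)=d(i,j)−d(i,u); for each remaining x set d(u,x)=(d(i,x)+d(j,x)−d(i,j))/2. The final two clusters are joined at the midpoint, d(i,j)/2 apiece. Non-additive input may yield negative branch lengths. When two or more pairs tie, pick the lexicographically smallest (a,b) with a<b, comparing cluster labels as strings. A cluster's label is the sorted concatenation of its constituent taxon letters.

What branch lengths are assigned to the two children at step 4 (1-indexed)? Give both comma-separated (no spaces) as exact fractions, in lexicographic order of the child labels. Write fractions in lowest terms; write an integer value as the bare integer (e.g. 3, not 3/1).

step 1: merge (B,R) at d=3, Q=-204; branch lengths B→-1/3, R→10/3; new cluster BR
  updated: d(A,BR)=37/2, d(BR,E)=27, d(BR,I)=19/2, d(BR,L)=16, d(BR,U)=16, d(BR,V)=12
step 2: merge (BR,V) at d=12, Q=-121; branch lengths BR→77/10, V→43/10; new cluster BRV
  updated: d(A,BRV)=73/4, d(BRV,E)=10, d(BRV,I)=19/4, d(BRV,L)=11, d(BRV,U)=9/2
step 3: merge (BRV,U) at d=9/2, Q=-78; branch lengths BRV→19/8, U→17/8; new cluster BRUV
  updated: d(A,BRUV)=91/8, d(BRUV,E)=13/4, d(BRUV,I)=77/8, d(BRUV,L)=41/4
step 4: merge (I,L) at d=4, Q=-415/8; branch lengths I→91/48, L→101/48; new cluster IL
  updated: d(A,IL)=23/2, d(BRUV,IL)=127/16, d(E,IL)=5/2
step 5: merge (A,BRUV) at d=91/8, Q=-555/16; branch lengths A→561/64, BRUV→167/64; new cluster ABRUV
  updated: d(ABRUV,E)=31/16, d(ABRUV,IL)=129/32
step 6: merge (ABRUV,E) at d=31/16, Q=-271/32; branch lengths ABRUV→111/64, E→13/64; new cluster ABERUV
  updated: d(ABERUV,IL)=147/64
step 7: merge (ABERUV,IL) at d=147/64; branch lengths ABERUV→147/128, IL→147/128; new cluster ABEILRUV
final tree: (((A:561/64,(((B:-1/3,R:10/3):77/10,V:43/10):19/8,U:17/8):167/64):111/64,E:13/64):147/128,(I:91/48,L:101/48):147/128)
total length: 2503/64

91/48,101/48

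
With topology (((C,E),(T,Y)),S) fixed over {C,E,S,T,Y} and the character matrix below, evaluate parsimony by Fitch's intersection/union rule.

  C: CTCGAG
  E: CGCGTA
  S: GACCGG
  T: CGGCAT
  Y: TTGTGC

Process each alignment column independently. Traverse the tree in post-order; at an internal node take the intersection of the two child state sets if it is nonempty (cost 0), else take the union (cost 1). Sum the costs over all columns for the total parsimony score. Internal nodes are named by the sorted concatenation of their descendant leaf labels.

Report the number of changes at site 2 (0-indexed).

site 0, node CE: C={C} ∩ E={C} → {C} (+0)
site 0, node TY: T={C} ∪ Y={T} → {C,T} (+1)
site 0, node CETY: CE={C} ∩ TY={C,T} → {C} (+0)
site 0, node CESTY: CETY={C} ∪ S={G} → {C,G} (+1)
site 1, node CE: C={T} ∪ E={G} → {G,T} (+1)
site 1, node TY: T={G} ∪ Y={T} → {G,T} (+1)
site 1, node CETY: CE={G,T} ∩ TY={G,T} → {G,T} (+0)
site 1, node CESTY: CETY={G,T} ∪ S={A} → {A,G,T} (+1)
site 2, node CE: C={C} ∩ E={C} → {C} (+0)
site 2, node TY: T={G} ∩ Y={G} → {G} (+0)
site 2, node CETY: CE={C} ∪ TY={G} → {C,G} (+1)
site 2, node CESTY: CETY={C,G} ∩ S={C} → {C} (+0)
site 3, node CE: C={G} ∩ E={G} → {G} (+0)
site 3, node TY: T={C} ∪ Y={T} → {C,T} (+1)
site 3, node CETY: CE={G} ∪ TY={C,T} → {C,G,T} (+1)
site 3, node CESTY: CETY={C,G,T} ∩ S={C} → {C} (+0)
site 4, node CE: C={A} ∪ E={T} → {A,T} (+1)
site 4, node TY: T={A} ∪ Y={G} → {A,G} (+1)
site 4, node CETY: CE={A,T} ∩ TY={A,G} → {A} (+0)
site 4, node CESTY: CETY={A} ∪ S={G} → {A,G} (+1)
site 5, node CE: C={G} ∪ E={A} → {A,G} (+1)
site 5, node TY: T={T} ∪ Y={C} → {C,T} (+1)
site 5, node CETY: CE={A,G} ∪ TY={C,T} → {A,C,G,T} (+1)
site 5, node CESTY: CETY={A,C,G,T} ∩ S={G} → {G} (+0)
per-site changes: [2, 3, 1, 2, 3, 3]; total = 14

1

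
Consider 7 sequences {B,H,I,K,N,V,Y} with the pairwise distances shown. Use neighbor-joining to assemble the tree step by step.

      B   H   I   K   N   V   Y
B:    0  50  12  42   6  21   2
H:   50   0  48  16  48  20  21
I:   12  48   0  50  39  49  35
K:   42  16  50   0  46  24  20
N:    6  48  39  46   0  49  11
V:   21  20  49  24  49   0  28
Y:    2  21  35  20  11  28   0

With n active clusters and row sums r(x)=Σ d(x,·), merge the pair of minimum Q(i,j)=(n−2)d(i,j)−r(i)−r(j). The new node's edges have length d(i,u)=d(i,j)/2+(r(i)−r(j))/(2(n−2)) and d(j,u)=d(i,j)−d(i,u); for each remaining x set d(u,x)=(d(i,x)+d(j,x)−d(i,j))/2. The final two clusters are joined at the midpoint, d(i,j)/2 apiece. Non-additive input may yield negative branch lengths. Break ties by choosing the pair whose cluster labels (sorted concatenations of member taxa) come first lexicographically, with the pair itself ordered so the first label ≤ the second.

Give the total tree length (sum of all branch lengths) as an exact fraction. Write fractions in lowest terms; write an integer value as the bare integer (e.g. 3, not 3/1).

1249/16

1. join H+K (d=16, Q=-321) ⇒ HK; edges |H|=17/2, |K|=15/2
  updated: d(B,HK)=38, d(HK,I)=41, d(HK,N)=39, d(HK,V)=14, d(HK,Y)=25/2
2. join HK+V (d=14, Q=-499/2) ⇒ HKV; edges |HK|=79/16, |V|=145/16
  updated: d(B,HKV)=45/2, d(HKV,I)=38, d(HKV,N)=37, d(HKV,Y)=53/4
3. join HKV+Y (d=53/4, Q=-529/4) ⇒ HKVY; edges |HKV|=119/8, |Y|=-13/8
  updated: d(B,HKVY)=45/8, d(HKVY,I)=239/8, d(HKVY,N)=139/8
4. join B+I (d=12, Q=-161/2) ⇒ BI; edges |B|=-133/16, |I|=325/16
  updated: d(BI,HKVY)=47/4, d(BI,N)=33/2
5. join BI+HKVY (d=47/4, Q=-365/8) ⇒ BHIKVY; edges |BI|=87/16, |HKVY|=101/16
  updated: d(BHIKVY,N)=177/16
6. join BHIKVY+N (d=177/16) ⇒ BHIKNVY; edges |BHIKVY|=177/32, |N|=177/32
final tree: (((B:-133/16,I:325/16):87/16,(((H:17/2,K:15/2):79/16,V:145/16):119/8,Y:-13/8):101/16):177/32,N:177/32)
total length: 1249/16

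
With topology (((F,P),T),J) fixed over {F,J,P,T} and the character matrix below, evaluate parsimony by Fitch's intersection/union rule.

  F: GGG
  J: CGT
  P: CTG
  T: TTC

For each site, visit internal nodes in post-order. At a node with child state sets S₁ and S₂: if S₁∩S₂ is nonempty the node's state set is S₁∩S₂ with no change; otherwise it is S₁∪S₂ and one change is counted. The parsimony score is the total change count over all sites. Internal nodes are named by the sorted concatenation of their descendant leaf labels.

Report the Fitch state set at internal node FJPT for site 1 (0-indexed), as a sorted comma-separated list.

G,T

FP@0: {G} ∪ {C} = {C,G} (union, +1)
FPT@0: {C,G} ∪ {T} = {C,G,T} (union, +1)
FJPT@0: {C,G,T} ∩ {C} = {C} (intersection, +0)
FP@1: {G} ∪ {T} = {G,T} (union, +1)
FPT@1: {G,T} ∩ {T} = {T} (intersection, +0)
FJPT@1: {T} ∪ {G} = {G,T} (union, +1)
FP@2: {G} ∩ {G} = {G} (intersection, +0)
FPT@2: {G} ∪ {C} = {C,G} (union, +1)
FJPT@2: {C,G} ∪ {T} = {C,G,T} (union, +1)
per-site changes: [2, 2, 2]; total = 6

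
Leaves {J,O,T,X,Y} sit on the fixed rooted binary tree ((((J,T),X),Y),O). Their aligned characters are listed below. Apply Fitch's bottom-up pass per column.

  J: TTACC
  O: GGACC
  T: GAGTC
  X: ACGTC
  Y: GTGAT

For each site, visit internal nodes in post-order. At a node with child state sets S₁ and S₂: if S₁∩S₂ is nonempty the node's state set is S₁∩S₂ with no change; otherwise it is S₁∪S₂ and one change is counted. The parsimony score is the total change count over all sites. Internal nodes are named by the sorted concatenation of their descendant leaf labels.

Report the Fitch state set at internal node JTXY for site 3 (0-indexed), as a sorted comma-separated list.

A,T

[col 0] JT: children J:{T}, T:{G} ∪→ {G,T}; cost 1
[col 0] JTX: children JT:{G,T}, X:{A} ∪→ {A,G,T}; cost 1
[col 0] JTXY: children JTX:{A,G,T}, Y:{G} ∩→ {G}; cost 0
[col 0] JOTXY: children JTXY:{G}, O:{G} ∩→ {G}; cost 0
[col 1] JT: children J:{T}, T:{A} ∪→ {A,T}; cost 1
[col 1] JTX: children JT:{A,T}, X:{C} ∪→ {A,C,T}; cost 1
[col 1] JTXY: children JTX:{A,C,T}, Y:{T} ∩→ {T}; cost 0
[col 1] JOTXY: children JTXY:{T}, O:{G} ∪→ {G,T}; cost 1
[col 2] JT: children J:{A}, T:{G} ∪→ {A,G}; cost 1
[col 2] JTX: children JT:{A,G}, X:{G} ∩→ {G}; cost 0
[col 2] JTXY: children JTX:{G}, Y:{G} ∩→ {G}; cost 0
[col 2] JOTXY: children JTXY:{G}, O:{A} ∪→ {A,G}; cost 1
[col 3] JT: children J:{C}, T:{T} ∪→ {C,T}; cost 1
[col 3] JTX: children JT:{C,T}, X:{T} ∩→ {T}; cost 0
[col 3] JTXY: children JTX:{T}, Y:{A} ∪→ {A,T}; cost 1
[col 3] JOTXY: children JTXY:{A,T}, O:{C} ∪→ {A,C,T}; cost 1
[col 4] JT: children J:{C}, T:{C} ∩→ {C}; cost 0
[col 4] JTX: children JT:{C}, X:{C} ∩→ {C}; cost 0
[col 4] JTXY: children JTX:{C}, Y:{T} ∪→ {C,T}; cost 1
[col 4] JOTXY: children JTXY:{C,T}, O:{C} ∩→ {C}; cost 0
per-site changes: [2, 3, 2, 3, 1]; total = 11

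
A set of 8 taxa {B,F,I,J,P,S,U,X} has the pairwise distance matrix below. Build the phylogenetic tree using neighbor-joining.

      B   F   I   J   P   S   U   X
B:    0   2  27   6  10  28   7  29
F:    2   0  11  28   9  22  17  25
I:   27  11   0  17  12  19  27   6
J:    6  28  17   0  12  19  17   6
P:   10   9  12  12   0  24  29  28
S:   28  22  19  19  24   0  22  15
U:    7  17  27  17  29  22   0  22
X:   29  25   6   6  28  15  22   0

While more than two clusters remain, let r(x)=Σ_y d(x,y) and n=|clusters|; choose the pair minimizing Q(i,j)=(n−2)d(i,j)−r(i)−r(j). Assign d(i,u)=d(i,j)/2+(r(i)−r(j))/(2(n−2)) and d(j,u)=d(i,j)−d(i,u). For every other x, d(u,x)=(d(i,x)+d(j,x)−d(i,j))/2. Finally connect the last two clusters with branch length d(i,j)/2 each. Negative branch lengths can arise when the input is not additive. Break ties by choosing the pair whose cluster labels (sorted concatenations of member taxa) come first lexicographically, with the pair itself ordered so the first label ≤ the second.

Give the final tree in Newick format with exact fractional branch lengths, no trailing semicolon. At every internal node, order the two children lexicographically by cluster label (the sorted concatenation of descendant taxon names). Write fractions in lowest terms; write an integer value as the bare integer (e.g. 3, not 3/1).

(((((B:-1/2,F:5/2):11/4,P:23/4):77/16,U:175/16):25/16,((I:2,X:4):25/6,S:59/6):45/16):63/32,J:63/32)

step 1: merge (I,X) at d=6, Q=-214; branch lengths I→2, X→4; new cluster IX
  updated: d(B,IX)=25, d(F,IX)=15, d(IX,J)=17/2, d(IX,P)=17, d(IX,S)=14, d(IX,U)=43/2
step 2: merge (B,F) at d=2, Q=-161; branch lengths B→-1/2, F→5/2; new cluster BF
  updated: d(BF,IX)=19, d(BF,J)=16, d(BF,P)=17/2, d(BF,S)=24, d(BF,U)=11
step 3: merge (BF,P) at d=17/2, Q=-135; branch lengths BF→11/4, P→23/4; new cluster BFP
  updated: d(BFP,IX)=55/4, d(BFP,J)=39/4, d(BFP,S)=79/4, d(BFP,U)=63/4
step 4: merge (IX,S) at d=14, Q=-181/2; branch lengths IX→25/6, S→59/6; new cluster ISX
  updated: d(BFP,ISX)=39/4, d(ISX,J)=27/4, d(ISX,U)=59/4
step 5: merge (BFP,U) at d=63/4, Q=-205/4; branch lengths BFP→77/16, U→175/16; new cluster BFPU
  updated: d(BFPU,ISX)=35/8, d(BFPU,J)=11/2
step 6: merge (BFPU,ISX) at d=35/8, Q=-133/8; branch lengths BFPU→25/16, ISX→45/16; new cluster BFIPSUX
  updated: d(BFIPSUX,J)=63/16
step 7: merge (BFIPSUX,J) at d=63/16; branch lengths BFIPSUX→63/32, J→63/32; new cluster BFIJPSUX
final tree: (((((B:-1/2,F:5/2):11/4,P:23/4):77/16,U:175/16):25/16,((I:2,X:4):25/6,S:59/6):45/16):63/32,J:63/32)
total length: 873/16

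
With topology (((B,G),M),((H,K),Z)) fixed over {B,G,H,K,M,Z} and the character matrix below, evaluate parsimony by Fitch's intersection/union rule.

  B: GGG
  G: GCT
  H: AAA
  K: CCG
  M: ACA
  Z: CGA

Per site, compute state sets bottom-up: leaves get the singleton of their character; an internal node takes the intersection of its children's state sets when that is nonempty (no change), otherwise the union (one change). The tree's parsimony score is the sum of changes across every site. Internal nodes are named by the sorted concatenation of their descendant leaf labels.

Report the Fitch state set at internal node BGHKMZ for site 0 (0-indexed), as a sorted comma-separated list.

BG@0: {G} ∩ {G} = {G} (intersection, +0)
BGM@0: {G} ∪ {A} = {A,G} (union, +1)
HK@0: {A} ∪ {C} = {A,C} (union, +1)
HKZ@0: {A,C} ∩ {C} = {C} (intersection, +0)
BGHKMZ@0: {A,G} ∪ {C} = {A,C,G} (union, +1)
BG@1: {G} ∪ {C} = {C,G} (union, +1)
BGM@1: {C,G} ∩ {C} = {C} (intersection, +0)
HK@1: {A} ∪ {C} = {A,C} (union, +1)
HKZ@1: {A,C} ∪ {G} = {A,C,G} (union, +1)
BGHKMZ@1: {C} ∩ {A,C,G} = {C} (intersection, +0)
BG@2: {G} ∪ {T} = {G,T} (union, +1)
BGM@2: {G,T} ∪ {A} = {A,G,T} (union, +1)
HK@2: {A} ∪ {G} = {A,G} (union, +1)
HKZ@2: {A,G} ∩ {A} = {A} (intersection, +0)
BGHKMZ@2: {A,G,T} ∩ {A} = {A} (intersection, +0)
per-site changes: [3, 3, 3]; total = 9

A,C,G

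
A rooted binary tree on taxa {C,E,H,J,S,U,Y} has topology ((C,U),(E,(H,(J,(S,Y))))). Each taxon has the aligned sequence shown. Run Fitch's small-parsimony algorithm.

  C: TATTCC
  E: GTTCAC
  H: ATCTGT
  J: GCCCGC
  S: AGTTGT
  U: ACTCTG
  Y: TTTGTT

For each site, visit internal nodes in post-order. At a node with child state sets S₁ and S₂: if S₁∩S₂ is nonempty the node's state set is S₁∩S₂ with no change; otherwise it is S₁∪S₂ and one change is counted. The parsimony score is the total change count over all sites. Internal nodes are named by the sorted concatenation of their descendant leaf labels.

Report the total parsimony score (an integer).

21

site 0, node CU: C={T} ∪ U={A} → {A,T} (+1)
site 0, node SY: S={A} ∪ Y={T} → {A,T} (+1)
site 0, node JSY: J={G} ∪ SY={A,T} → {A,G,T} (+1)
site 0, node HJSY: H={A} ∩ JSY={A,G,T} → {A} (+0)
site 0, node EHJSY: E={G} ∪ HJSY={A} → {A,G} (+1)
site 0, node CEHJSUY: CU={A,T} ∩ EHJSY={A,G} → {A} (+0)
site 1, node CU: C={A} ∪ U={C} → {A,C} (+1)
site 1, node SY: S={G} ∪ Y={T} → {G,T} (+1)
site 1, node JSY: J={C} ∪ SY={G,T} → {C,G,T} (+1)
site 1, node HJSY: H={T} ∩ JSY={C,G,T} → {T} (+0)
site 1, node EHJSY: E={T} ∩ HJSY={T} → {T} (+0)
site 1, node CEHJSUY: CU={A,C} ∪ EHJSY={T} → {A,C,T} (+1)
site 2, node CU: C={T} ∩ U={T} → {T} (+0)
site 2, node SY: S={T} ∩ Y={T} → {T} (+0)
site 2, node JSY: J={C} ∪ SY={T} → {C,T} (+1)
site 2, node HJSY: H={C} ∩ JSY={C,T} → {C} (+0)
site 2, node EHJSY: E={T} ∪ HJSY={C} → {C,T} (+1)
site 2, node CEHJSUY: CU={T} ∩ EHJSY={C,T} → {T} (+0)
site 3, node CU: C={T} ∪ U={C} → {C,T} (+1)
site 3, node SY: S={T} ∪ Y={G} → {G,T} (+1)
site 3, node JSY: J={C} ∪ SY={G,T} → {C,G,T} (+1)
site 3, node HJSY: H={T} ∩ JSY={C,G,T} → {T} (+0)
site 3, node EHJSY: E={C} ∪ HJSY={T} → {C,T} (+1)
site 3, node CEHJSUY: CU={C,T} ∩ EHJSY={C,T} → {C,T} (+0)
site 4, node CU: C={C} ∪ U={T} → {C,T} (+1)
site 4, node SY: S={G} ∪ Y={T} → {G,T} (+1)
site 4, node JSY: J={G} ∩ SY={G,T} → {G} (+0)
site 4, node HJSY: H={G} ∩ JSY={G} → {G} (+0)
site 4, node EHJSY: E={A} ∪ HJSY={G} → {A,G} (+1)
site 4, node CEHJSUY: CU={C,T} ∪ EHJSY={A,G} → {A,C,G,T} (+1)
site 5, node CU: C={C} ∪ U={G} → {C,G} (+1)
site 5, node SY: S={T} ∩ Y={T} → {T} (+0)
site 5, node JSY: J={C} ∪ SY={T} → {C,T} (+1)
site 5, node HJSY: H={T} ∩ JSY={C,T} → {T} (+0)
site 5, node EHJSY: E={C} ∪ HJSY={T} → {C,T} (+1)
site 5, node CEHJSUY: CU={C,G} ∩ EHJSY={C,T} → {C} (+0)
per-site changes: [4, 4, 2, 4, 4, 3]; total = 21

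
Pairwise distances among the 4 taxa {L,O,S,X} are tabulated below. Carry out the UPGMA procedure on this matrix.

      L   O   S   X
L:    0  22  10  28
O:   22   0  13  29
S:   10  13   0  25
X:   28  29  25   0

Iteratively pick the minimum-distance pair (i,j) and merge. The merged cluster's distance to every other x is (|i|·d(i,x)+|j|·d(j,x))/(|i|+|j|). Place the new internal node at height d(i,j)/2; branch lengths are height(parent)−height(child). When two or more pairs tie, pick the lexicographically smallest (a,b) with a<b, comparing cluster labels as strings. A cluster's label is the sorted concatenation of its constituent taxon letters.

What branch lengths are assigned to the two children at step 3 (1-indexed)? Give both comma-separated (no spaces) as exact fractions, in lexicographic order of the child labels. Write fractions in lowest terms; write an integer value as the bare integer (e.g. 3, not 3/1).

59/12,41/3

iteration 1: select L,S (d=10); attach at lengths (5, 5); label the merged cluster LS
  updated: d(LS,O)=35/2, d(LS,X)=53/2
iteration 2: select LS,O (d=35/2); attach at lengths (15/4, 35/4); label the merged cluster LOS
  updated: d(LOS,X)=82/3
iteration 3: select LOS,X (d=82/3); attach at lengths (59/12, 41/3); label the merged cluster LOSX
final tree: (((L:5,S:5):15/4,O:35/4):59/12,X:41/3)
total length: 493/12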